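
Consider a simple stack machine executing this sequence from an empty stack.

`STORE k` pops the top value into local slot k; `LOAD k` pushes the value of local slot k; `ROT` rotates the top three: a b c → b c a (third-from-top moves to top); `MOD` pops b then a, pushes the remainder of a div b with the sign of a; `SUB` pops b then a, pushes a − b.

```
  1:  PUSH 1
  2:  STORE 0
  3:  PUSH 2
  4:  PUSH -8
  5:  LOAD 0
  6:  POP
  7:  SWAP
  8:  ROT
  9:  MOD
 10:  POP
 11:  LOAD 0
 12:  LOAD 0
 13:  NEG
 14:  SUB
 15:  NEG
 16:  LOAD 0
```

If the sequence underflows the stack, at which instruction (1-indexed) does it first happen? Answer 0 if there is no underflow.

PUSH 1  → [1]
STORE 0 → []
PUSH 2  → [2]
PUSH -8 → [2, -8]
LOAD 0  → [2, -8, 1]
POP     → [2, -8]
SWAP    → [-8, 2]
ROT  — needs 3 operands, stack has 2 → underflow

8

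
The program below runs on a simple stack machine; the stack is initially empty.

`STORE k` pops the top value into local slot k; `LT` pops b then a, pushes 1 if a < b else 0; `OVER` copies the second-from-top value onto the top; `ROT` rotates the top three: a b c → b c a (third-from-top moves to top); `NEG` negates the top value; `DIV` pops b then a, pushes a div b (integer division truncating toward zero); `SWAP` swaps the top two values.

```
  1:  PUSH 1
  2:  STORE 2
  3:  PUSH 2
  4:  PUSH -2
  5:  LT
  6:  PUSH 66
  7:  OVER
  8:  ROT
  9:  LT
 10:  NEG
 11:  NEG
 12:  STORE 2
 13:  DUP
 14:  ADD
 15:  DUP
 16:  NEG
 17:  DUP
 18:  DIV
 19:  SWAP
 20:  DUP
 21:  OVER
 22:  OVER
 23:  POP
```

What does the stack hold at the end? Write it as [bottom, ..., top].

[1, 132, 132, 132]

PUSH 1  → 1
STORE 2 → (empty)
PUSH 2  → 2
PUSH -2 → 2 -2
LT      → 0
PUSH 66 → 0 66
OVER    → 0 66 0
ROT     → 66 0 0
LT      → 66 0
NEG     → 66 0
NEG     → 66 0
STORE 2 → 66
DUP     → 66 66
ADD     → 132
DUP     → 132 132
NEG     → 132 -132
DUP     → 132 -132 -132
DIV     → 132 1
SWAP    → 1 132
DUP     → 1 132 132
OVER    → 1 132 132 132
OVER    → 1 132 132 132 132
POP     → 1 132 132 132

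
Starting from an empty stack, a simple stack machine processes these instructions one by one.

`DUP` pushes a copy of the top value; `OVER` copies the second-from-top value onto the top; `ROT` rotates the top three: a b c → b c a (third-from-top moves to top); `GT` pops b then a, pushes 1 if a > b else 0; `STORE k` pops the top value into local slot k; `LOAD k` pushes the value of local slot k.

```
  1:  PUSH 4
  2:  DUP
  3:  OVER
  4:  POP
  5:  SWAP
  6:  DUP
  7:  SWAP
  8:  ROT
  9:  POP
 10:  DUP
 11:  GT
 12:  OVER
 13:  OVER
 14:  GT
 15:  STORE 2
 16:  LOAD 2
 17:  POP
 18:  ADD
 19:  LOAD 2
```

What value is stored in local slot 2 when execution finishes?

PUSH 4  -> 4
DUP     -> 4 4
OVER    -> 4 4 4
POP     -> 4 4
SWAP    -> 4 4
DUP     -> 4 4 4
SWAP    -> 4 4 4
ROT     -> 4 4 4
POP     -> 4 4
DUP     -> 4 4 4
GT      -> 4 0
OVER    -> 4 0 4
OVER    -> 4 0 4 0
GT      -> 4 0 1
STORE 2 -> 4 0
LOAD 2  -> 4 0 1
POP     -> 4 0
ADD     -> 4
LOAD 2  -> 4 1

1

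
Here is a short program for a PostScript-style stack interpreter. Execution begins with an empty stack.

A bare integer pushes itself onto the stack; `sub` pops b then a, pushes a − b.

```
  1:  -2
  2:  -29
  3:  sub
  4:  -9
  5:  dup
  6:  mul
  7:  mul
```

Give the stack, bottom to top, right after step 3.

-2  : [-2]
-29 : [-2, -29]
sub : [27]

[27]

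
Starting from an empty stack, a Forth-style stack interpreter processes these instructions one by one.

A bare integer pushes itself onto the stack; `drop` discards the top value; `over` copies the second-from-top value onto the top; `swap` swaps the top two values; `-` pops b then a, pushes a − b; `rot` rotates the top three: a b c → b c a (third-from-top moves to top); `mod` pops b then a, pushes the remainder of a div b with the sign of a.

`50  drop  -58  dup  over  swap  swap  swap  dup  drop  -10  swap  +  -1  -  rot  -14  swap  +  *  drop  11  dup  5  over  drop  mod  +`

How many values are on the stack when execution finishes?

50   → [50]
drop → []
-58  → [-58]
dup  → [-58, -58]
over → [-58, -58, -58]
swap → [-58, -58, -58]
swap → [-58, -58, -58]
swap → [-58, -58, -58]
dup  → [-58, -58, -58, -58]
drop → [-58, -58, -58]
-10  → [-58, -58, -58, -10]
swap → [-58, -58, -10, -58]
+    → [-58, -58, -68]
-1   → [-58, -58, -68, -1]
-    → [-58, -58, -67]
rot  → [-58, -67, -58]
-14  → [-58, -67, -58, -14]
swap → [-58, -67, -14, -58]
+    → [-58, -67, -72]
*    → [-58, 4824]
drop → [-58]
11   → [-58, 11]
dup  → [-58, 11, 11]
5    → [-58, 11, 11, 5]
over → [-58, 11, 11, 5, 11]
drop → [-58, 11, 11, 5]
mod  → [-58, 11, 1]
+    → [-58, 12]

2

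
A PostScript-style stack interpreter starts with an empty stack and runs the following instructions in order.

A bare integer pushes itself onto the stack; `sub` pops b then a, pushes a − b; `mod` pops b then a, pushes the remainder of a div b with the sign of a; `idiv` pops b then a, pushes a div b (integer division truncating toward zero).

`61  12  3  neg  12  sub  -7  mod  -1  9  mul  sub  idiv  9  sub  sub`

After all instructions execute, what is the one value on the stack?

69

61   -> [61]
12   -> [61, 12]
3    -> [61, 12, 3]
neg  -> [61, 12, -3]
12   -> [61, 12, -3, 12]
sub  -> [61, 12, -15]
-7   -> [61, 12, -15, -7]
mod  -> [61, 12, -1]
-1   -> [61, 12, -1, -1]
9    -> [61, 12, -1, -1, 9]
mul  -> [61, 12, -1, -9]
sub  -> [61, 12, 8]
idiv -> [61, 1]
9    -> [61, 1, 9]
sub  -> [61, -8]
sub  -> [69]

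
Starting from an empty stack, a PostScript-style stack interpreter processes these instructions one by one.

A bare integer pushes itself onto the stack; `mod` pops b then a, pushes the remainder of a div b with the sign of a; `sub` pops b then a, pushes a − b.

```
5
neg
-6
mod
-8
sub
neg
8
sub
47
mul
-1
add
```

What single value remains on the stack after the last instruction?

-518

5   → [5]
neg → [-5]
-6  → [-5, -6]
mod → [-5]
-8  → [-5, -8]
sub → [3]
neg → [-3]
8   → [-3, 8]
sub → [-11]
47  → [-11, 47]
mul → [-517]
-1  → [-517, -1]
add → [-518]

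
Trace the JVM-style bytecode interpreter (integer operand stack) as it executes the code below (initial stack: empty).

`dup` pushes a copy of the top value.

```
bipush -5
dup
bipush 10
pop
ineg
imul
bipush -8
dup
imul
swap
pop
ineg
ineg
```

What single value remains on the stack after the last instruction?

64

bipush -5 : -5
dup       : -5 -5
bipush 10 : -5 -5 10
pop       : -5 -5
ineg      : -5 5
imul      : -25
bipush -8 : -25 -8
dup       : -25 -8 -8
imul      : -25 64
swap      : 64 -25
pop       : 64
ineg      : -64
ineg      : 64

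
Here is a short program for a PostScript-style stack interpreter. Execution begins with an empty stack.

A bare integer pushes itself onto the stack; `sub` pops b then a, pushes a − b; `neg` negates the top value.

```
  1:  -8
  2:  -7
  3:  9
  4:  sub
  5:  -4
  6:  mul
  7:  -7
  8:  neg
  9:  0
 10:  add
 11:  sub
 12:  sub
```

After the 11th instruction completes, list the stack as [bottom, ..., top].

[-8, 57]

-8  -> -8
-7  -> -8 -7
9   -> -8 -7 9
sub -> -8 -16
-4  -> -8 -16 -4
mul -> -8 64
-7  -> -8 64 -7
neg -> -8 64 7
0   -> -8 64 7 0
add -> -8 64 7
sub -> -8 57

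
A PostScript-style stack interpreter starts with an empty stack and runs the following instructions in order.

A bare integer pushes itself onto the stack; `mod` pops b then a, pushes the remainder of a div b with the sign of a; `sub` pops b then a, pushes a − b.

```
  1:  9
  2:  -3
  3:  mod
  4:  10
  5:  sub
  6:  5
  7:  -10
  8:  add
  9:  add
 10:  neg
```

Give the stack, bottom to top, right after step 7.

9    9
-3   9 -3
mod  0
10   0 10
sub  -10
5    -10 5
-10  -10 5 -10

[-10, 5, -10]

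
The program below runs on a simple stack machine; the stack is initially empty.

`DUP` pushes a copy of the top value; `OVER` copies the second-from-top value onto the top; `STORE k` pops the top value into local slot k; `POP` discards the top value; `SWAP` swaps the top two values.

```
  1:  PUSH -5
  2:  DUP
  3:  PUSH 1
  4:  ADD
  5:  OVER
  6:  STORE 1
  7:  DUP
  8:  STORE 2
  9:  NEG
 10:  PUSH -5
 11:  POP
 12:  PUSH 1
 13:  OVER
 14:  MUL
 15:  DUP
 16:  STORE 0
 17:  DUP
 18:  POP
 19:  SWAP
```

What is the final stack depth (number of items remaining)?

PUSH -5 → -5
DUP     → -5 -5
PUSH 1  → -5 -5 1
ADD     → -5 -4
OVER    → -5 -4 -5
STORE 1 → -5 -4
DUP     → -5 -4 -4
STORE 2 → -5 -4
NEG     → -5 4
PUSH -5 → -5 4 -5
POP     → -5 4
PUSH 1  → -5 4 1
OVER    → -5 4 1 4
MUL     → -5 4 4
DUP     → -5 4 4 4
STORE 0 → -5 4 4
DUP     → -5 4 4 4
POP     → -5 4 4
SWAP    → -5 4 4

3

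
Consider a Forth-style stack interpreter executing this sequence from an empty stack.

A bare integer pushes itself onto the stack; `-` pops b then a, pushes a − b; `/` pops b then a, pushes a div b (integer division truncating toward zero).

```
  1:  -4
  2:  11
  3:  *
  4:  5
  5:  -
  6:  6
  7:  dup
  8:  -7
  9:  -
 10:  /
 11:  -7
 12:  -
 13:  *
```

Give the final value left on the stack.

-343

-4   [-4]
11   [-4, 11]
*    [-44]
5    [-44, 5]
-    [-49]
6    [-49, 6]
dup  [-49, 6, 6]
-7   [-49, 6, 6, -7]
-    [-49, 6, 13]
/    [-49, 0]
-7   [-49, 0, -7]
-    [-49, 7]
*    [-343]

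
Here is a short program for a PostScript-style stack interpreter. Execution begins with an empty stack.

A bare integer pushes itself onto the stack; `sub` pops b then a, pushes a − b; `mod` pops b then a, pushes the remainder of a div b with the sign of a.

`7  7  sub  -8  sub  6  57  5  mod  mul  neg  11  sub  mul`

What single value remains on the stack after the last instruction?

7   → [7]
7   → [7, 7]
sub → [0]
-8  → [0, -8]
sub → [8]
6   → [8, 6]
57  → [8, 6, 57]
5   → [8, 6, 57, 5]
mod → [8, 6, 2]
mul → [8, 12]
neg → [8, -12]
11  → [8, -12, 11]
sub → [8, -23]
mul → [-184]

-184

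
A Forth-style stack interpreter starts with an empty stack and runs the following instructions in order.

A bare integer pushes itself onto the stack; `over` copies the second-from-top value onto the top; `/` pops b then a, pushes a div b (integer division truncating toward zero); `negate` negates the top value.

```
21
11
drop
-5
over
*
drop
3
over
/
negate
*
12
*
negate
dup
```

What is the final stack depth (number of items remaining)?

2

21      [21]
11      [21, 11]
drop    [21]
-5      [21, -5]
over    [21, -5, 21]
*       [21, -105]
drop    [21]
3       [21, 3]
over    [21, 3, 21]
/       [21, 0]
negate  [21, 0]
*       [0]
12      [0, 12]
*       [0]
negate  [0]
dup     [0, 0]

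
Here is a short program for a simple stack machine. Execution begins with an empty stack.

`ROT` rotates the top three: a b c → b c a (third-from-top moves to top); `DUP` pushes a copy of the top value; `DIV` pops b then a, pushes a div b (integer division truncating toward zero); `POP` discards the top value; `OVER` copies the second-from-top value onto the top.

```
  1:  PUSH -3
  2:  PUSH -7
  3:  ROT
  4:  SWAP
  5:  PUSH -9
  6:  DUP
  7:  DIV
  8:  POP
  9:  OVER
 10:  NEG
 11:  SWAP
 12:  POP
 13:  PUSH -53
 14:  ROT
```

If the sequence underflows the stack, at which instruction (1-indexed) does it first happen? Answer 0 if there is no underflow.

3

PUSH -3 -> [-3]
PUSH -7 -> [-3, -7]
ROT  — needs 3 operands, stack has 2 → underflow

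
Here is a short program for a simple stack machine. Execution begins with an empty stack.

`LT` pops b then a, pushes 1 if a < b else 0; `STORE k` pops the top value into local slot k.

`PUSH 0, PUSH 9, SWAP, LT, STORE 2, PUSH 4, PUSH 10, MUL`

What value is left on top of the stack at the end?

PUSH 0  : [0]
PUSH 9  : [0, 9]
SWAP    : [9, 0]
LT      : [0]
STORE 2 : []
PUSH 4  : [4]
PUSH 10 : [4, 10]
MUL     : [40]

40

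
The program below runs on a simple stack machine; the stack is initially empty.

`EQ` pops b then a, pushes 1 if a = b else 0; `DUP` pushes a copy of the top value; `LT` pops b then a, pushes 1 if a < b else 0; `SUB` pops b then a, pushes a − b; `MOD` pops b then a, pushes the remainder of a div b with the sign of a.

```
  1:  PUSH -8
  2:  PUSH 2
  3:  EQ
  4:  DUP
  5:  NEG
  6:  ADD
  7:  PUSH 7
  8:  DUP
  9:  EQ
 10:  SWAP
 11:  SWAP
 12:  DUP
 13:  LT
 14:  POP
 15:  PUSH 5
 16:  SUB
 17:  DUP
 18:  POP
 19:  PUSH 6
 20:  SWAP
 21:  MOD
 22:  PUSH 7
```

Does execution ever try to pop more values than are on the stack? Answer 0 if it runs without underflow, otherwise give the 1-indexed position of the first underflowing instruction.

PUSH -8 → [-8]
PUSH 2  → [-8, 2]
EQ      → [0]
DUP     → [0, 0]
NEG     → [0, 0]
ADD     → [0]
PUSH 7  → [0, 7]
DUP     → [0, 7, 7]
EQ      → [0, 1]
SWAP    → [1, 0]
SWAP    → [0, 1]
DUP     → [0, 1, 1]
LT      → [0, 0]
POP     → [0]
PUSH 5  → [0, 5]
SUB     → [-5]
DUP     → [-5, -5]
POP     → [-5]
PUSH 6  → [-5, 6]
SWAP    → [6, -5]
MOD     → [1]
PUSH 7  → [1, 7]

0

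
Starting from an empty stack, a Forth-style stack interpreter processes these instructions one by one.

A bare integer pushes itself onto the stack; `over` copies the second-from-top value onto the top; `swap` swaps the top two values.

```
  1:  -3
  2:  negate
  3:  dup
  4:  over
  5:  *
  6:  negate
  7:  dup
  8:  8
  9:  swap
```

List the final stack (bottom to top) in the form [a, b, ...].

-3     → -3
negate → 3
dup    → 3 3
over   → 3 3 3
*      → 3 9
negate → 3 -9
dup    → 3 -9 -9
8      → 3 -9 -9 8
swap   → 3 -9 8 -9

[3, -9, 8, -9]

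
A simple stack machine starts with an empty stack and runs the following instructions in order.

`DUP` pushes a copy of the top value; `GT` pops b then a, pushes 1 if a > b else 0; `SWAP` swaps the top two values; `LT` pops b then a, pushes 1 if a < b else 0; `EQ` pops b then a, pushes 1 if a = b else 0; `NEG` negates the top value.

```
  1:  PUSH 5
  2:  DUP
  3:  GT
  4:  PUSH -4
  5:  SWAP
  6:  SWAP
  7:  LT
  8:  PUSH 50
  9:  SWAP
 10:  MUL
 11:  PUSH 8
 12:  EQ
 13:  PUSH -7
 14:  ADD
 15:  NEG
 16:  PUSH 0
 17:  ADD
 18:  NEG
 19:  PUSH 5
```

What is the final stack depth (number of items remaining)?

PUSH 5  → [5]
DUP     → [5, 5]
GT      → [0]
PUSH -4 → [0, -4]
SWAP    → [-4, 0]
SWAP    → [0, -4]
LT      → [0]
PUSH 50 → [0, 50]
SWAP    → [50, 0]
MUL     → [0]
PUSH 8  → [0, 8]
EQ      → [0]
PUSH -7 → [0, -7]
ADD     → [-7]
NEG     → [7]
PUSH 0  → [7, 0]
ADD     → [7]
NEG     → [-7]
PUSH 5  → [-7, 5]

2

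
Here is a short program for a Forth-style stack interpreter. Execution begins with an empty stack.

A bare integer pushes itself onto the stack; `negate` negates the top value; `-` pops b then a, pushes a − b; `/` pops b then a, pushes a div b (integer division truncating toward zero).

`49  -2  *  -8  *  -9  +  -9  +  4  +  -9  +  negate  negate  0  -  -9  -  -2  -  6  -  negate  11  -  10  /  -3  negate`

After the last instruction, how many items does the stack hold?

49     : 49
-2     : 49 -2
*      : -98
-8     : -98 -8
*      : 784
-9     : 784 -9
+      : 775
-9     : 775 -9
+      : 766
4      : 766 4
+      : 770
-9     : 770 -9
+      : 761
negate : -761
negate : 761
0      : 761 0
-      : 761
-9     : 761 -9
-      : 770
-2     : 770 -2
-      : 772
6      : 772 6
-      : 766
negate : -766
11     : -766 11
-      : -777
10     : -777 10
/      : -77
-3     : -77 -3
negate : -77 3

2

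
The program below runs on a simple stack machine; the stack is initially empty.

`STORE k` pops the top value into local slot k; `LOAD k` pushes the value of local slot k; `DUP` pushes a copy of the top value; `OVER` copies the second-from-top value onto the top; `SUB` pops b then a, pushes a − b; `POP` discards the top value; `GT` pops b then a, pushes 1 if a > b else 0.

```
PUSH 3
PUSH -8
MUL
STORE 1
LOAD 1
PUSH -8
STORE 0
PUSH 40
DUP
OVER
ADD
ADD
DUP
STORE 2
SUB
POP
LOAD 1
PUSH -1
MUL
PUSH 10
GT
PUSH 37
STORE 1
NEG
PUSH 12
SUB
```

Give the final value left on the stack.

-13

PUSH 3  → 3
PUSH -8 → 3 -8
MUL     → -24
STORE 1 → (empty)
LOAD 1  → -24
PUSH -8 → -24 -8
STORE 0 → -24
PUSH 40 → -24 40
DUP     → -24 40 40
OVER    → -24 40 40 40
ADD     → -24 40 80
ADD     → -24 120
DUP     → -24 120 120
STORE 2 → -24 120
SUB     → -144
POP     → (empty)
LOAD 1  → -24
PUSH -1 → -24 -1
MUL     → 24
PUSH 10 → 24 10
GT      → 1
PUSH 37 → 1 37
STORE 1 → 1
NEG     → -1
PUSH 12 → -1 12
SUB     → -13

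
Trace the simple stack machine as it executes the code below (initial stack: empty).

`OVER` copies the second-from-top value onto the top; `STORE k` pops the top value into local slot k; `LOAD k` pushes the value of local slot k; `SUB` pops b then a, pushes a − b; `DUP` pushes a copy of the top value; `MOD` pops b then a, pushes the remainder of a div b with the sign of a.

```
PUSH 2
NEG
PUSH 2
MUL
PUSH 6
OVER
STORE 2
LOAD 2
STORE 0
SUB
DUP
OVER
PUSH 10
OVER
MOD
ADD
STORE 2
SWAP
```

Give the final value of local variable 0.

PUSH 2   2
NEG      -2
PUSH 2   -2 2
MUL      -4
PUSH 6   -4 6
OVER     -4 6 -4
STORE 2  -4 6
LOAD 2   -4 6 -4
STORE 0  -4 6
SUB      -10
DUP      -10 -10
OVER     -10 -10 -10
PUSH 10  -10 -10 -10 10
OVER     -10 -10 -10 10 -10
MOD      -10 -10 -10 0
ADD      -10 -10 -10
STORE 2  -10 -10
SWAP     -10 -10

-4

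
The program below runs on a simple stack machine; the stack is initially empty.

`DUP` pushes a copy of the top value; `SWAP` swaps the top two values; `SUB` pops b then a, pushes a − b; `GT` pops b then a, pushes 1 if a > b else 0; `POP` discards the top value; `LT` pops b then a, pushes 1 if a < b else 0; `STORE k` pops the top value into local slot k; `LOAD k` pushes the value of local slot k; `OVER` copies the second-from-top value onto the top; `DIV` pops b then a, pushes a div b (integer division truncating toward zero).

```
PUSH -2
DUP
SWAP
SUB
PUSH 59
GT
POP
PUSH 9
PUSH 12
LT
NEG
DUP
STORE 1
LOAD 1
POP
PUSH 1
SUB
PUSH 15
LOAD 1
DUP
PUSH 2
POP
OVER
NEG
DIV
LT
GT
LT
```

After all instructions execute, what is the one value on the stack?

1

PUSH -2 -> -2
DUP     -> -2 -2
SWAP    -> -2 -2
SUB     -> 0
PUSH 59 -> 0 59
GT      -> 0
POP     -> (empty)
PUSH 9  -> 9
PUSH 12 -> 9 12
LT      -> 1
NEG     -> -1
DUP     -> -1 -1
STORE 1 -> -1
LOAD 1  -> -1 -1
POP     -> -1
PUSH 1  -> -1 1
SUB     -> -2
PUSH 15 -> -2 15
LOAD 1  -> -2 15 -1
DUP     -> -2 15 -1 -1
PUSH 2  -> -2 15 -1 -1 2
POP     -> -2 15 -1 -1
OVER    -> -2 15 -1 -1 -1
NEG     -> -2 15 -1 -1 1
DIV     -> -2 15 -1 -1
LT      -> -2 15 0
GT      -> -2 1
LT      -> 1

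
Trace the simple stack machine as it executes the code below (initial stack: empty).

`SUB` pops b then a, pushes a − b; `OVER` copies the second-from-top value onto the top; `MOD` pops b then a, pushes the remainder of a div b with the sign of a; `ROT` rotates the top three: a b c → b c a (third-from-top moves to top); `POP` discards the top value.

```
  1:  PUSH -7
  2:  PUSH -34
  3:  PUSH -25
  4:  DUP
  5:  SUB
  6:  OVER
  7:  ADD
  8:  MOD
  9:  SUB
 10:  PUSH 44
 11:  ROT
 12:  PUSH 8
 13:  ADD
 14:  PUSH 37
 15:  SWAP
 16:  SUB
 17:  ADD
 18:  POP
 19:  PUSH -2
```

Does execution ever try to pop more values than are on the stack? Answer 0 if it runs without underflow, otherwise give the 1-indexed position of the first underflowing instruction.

11

PUSH -7  -> [-7]
PUSH -34 -> [-7, -34]
PUSH -25 -> [-7, -34, -25]
DUP      -> [-7, -34, -25, -25]
SUB      -> [-7, -34, 0]
OVER     -> [-7, -34, 0, -34]
ADD      -> [-7, -34, -34]
MOD      -> [-7, 0]
SUB      -> [-7]
PUSH 44  -> [-7, 44]
ROT  — needs 3 operands, stack has 2 → underflow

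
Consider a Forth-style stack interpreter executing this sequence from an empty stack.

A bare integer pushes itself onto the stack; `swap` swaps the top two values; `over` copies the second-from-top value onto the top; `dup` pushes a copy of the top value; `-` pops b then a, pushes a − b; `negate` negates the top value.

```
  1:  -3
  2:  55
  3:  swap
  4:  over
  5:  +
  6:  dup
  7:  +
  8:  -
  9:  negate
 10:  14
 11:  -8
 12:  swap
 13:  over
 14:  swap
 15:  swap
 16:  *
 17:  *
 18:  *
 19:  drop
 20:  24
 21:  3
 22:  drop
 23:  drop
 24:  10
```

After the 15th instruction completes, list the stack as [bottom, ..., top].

-3      -3
55      -3 55
swap    55 -3
over    55 -3 55
+       55 52
dup     55 52 52
+       55 104
-       -49
negate  49
14      49 14
-8      49 14 -8
swap    49 -8 14
over    49 -8 14 -8
swap    49 -8 -8 14
swap    49 -8 14 -8

[49, -8, 14, -8]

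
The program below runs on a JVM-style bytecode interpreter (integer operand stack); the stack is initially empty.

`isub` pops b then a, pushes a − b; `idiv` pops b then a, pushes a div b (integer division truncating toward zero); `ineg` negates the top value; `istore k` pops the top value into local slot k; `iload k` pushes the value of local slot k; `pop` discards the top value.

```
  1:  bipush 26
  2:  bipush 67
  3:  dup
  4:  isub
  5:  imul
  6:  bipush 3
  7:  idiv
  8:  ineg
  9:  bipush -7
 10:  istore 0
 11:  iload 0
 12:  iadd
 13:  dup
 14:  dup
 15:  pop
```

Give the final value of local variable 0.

-7

bipush 26 → 26
bipush 67 → 26 67
dup       → 26 67 67
isub      → 26 0
imul      → 0
bipush 3  → 0 3
idiv      → 0
ineg      → 0
bipush -7 → 0 -7
istore 0  → 0
iload 0   → 0 -7
iadd      → -7
dup       → -7 -7
dup       → -7 -7 -7
pop       → -7 -7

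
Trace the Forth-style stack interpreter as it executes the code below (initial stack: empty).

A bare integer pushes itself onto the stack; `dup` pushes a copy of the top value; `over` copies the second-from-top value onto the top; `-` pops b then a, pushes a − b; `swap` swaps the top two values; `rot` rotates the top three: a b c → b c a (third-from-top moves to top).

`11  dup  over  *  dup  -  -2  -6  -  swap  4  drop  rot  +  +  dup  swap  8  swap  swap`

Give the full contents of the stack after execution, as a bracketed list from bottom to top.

[15, 15, 8]

11   -> 11
dup  -> 11 11
over -> 11 11 11
*    -> 11 121
dup  -> 11 121 121
-    -> 11 0
-2   -> 11 0 -2
-6   -> 11 0 -2 -6
-    -> 11 0 4
swap -> 11 4 0
4    -> 11 4 0 4
drop -> 11 4 0
rot  -> 4 0 11
+    -> 4 11
+    -> 15
dup  -> 15 15
swap -> 15 15
8    -> 15 15 8
swap -> 15 8 15
swap -> 15 15 8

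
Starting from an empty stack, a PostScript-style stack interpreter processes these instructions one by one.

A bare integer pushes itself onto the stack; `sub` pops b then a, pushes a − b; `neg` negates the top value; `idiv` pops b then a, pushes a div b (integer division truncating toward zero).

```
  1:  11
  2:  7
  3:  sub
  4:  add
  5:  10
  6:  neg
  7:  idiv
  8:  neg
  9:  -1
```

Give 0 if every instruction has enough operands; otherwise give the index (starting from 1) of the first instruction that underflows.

11   11
7    11 7
sub  4
add  — needs 2 operands, stack has 1 → underflow

4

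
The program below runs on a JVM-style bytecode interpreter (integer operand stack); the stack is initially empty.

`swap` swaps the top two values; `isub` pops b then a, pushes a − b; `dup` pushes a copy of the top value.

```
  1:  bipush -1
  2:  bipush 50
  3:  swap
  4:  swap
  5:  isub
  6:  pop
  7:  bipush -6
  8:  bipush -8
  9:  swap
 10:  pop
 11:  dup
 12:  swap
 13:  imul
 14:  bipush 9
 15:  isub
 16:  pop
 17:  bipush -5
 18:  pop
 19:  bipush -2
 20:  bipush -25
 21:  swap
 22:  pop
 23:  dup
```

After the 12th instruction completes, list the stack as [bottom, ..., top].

[-8, -8]

bipush -1 : -1
bipush 50 : -1 50
swap      : 50 -1
swap      : -1 50
isub      : -51
pop       : (empty)
bipush -6 : -6
bipush -8 : -6 -8
swap      : -8 -6
pop       : -8
dup       : -8 -8
swap      : -8 -8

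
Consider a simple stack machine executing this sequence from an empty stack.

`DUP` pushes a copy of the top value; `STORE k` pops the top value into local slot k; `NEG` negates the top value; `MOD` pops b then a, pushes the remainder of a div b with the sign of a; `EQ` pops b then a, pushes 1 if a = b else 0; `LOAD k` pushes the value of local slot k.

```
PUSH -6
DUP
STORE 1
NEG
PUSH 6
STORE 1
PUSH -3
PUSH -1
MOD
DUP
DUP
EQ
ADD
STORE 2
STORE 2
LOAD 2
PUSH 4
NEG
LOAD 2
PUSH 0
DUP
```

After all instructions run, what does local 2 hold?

PUSH -6 : [-6]
DUP     : [-6, -6]
STORE 1 : [-6]
NEG     : [6]
PUSH 6  : [6, 6]
STORE 1 : [6]
PUSH -3 : [6, -3]
PUSH -1 : [6, -3, -1]
MOD     : [6, 0]
DUP     : [6, 0, 0]
DUP     : [6, 0, 0, 0]
EQ      : [6, 0, 1]
ADD     : [6, 1]
STORE 2 : [6]
STORE 2 : []
LOAD 2  : [6]
PUSH 4  : [6, 4]
NEG     : [6, -4]
LOAD 2  : [6, -4, 6]
PUSH 0  : [6, -4, 6, 0]
DUP     : [6, -4, 6, 0, 0]

6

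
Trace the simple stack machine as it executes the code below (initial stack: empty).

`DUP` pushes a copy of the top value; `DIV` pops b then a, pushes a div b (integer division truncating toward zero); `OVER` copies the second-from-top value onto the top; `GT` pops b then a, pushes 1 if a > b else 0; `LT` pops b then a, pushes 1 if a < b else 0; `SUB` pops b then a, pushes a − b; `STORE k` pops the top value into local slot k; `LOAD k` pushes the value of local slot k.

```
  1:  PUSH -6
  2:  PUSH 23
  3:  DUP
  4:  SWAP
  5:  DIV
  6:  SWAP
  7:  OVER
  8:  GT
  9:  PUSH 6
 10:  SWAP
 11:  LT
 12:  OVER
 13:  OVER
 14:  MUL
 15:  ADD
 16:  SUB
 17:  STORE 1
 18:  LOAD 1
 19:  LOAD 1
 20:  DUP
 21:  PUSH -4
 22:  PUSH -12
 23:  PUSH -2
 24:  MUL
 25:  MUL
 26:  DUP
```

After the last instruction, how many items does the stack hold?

PUSH -6  → [-6]
PUSH 23  → [-6, 23]
DUP      → [-6, 23, 23]
SWAP     → [-6, 23, 23]
DIV      → [-6, 1]
SWAP     → [1, -6]
OVER     → [1, -6, 1]
GT       → [1, 0]
PUSH 6   → [1, 0, 6]
SWAP     → [1, 6, 0]
LT       → [1, 0]
OVER     → [1, 0, 1]
OVER     → [1, 0, 1, 0]
MUL      → [1, 0, 0]
ADD      → [1, 0]
SUB      → [1]
STORE 1  → []
LOAD 1   → [1]
LOAD 1   → [1, 1]
DUP      → [1, 1, 1]
PUSH -4  → [1, 1, 1, -4]
PUSH -12 → [1, 1, 1, -4, -12]
PUSH -2  → [1, 1, 1, -4, -12, -2]
MUL      → [1, 1, 1, -4, 24]
MUL      → [1, 1, 1, -96]
DUP      → [1, 1, 1, -96, -96]

5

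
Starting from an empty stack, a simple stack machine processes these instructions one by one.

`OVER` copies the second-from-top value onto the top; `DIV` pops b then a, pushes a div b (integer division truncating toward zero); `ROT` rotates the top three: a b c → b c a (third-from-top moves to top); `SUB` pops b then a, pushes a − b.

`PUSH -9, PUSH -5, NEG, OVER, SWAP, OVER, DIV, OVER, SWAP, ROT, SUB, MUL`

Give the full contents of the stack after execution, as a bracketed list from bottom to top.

[-9, -81]

PUSH -9  [-9]
PUSH -5  [-9, -5]
NEG      [-9, 5]
OVER     [-9, 5, -9]
SWAP     [-9, -9, 5]
OVER     [-9, -9, 5, -9]
DIV      [-9, -9, 0]
OVER     [-9, -9, 0, -9]
SWAP     [-9, -9, -9, 0]
ROT      [-9, -9, 0, -9]
SUB      [-9, -9, 9]
MUL      [-9, -81]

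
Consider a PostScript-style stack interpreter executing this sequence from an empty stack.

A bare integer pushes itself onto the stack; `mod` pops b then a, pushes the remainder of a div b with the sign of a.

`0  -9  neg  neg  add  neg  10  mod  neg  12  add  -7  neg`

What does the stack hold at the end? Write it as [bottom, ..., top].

[3, 7]

0    [0]
-9   [0, -9]
neg  [0, 9]
neg  [0, -9]
add  [-9]
neg  [9]
10   [9, 10]
mod  [9]
neg  [-9]
12   [-9, 12]
add  [3]
-7   [3, -7]
neg  [3, 7]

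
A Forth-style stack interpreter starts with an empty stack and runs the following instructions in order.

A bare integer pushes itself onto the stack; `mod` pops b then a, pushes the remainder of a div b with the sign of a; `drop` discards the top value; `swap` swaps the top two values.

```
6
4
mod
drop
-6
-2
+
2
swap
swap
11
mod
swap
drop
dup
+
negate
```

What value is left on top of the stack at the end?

-4

6      : 6
4      : 6 4
mod    : 2
drop   : (empty)
-6     : -6
-2     : -6 -2
+      : -8
2      : -8 2
swap   : 2 -8
swap   : -8 2
11     : -8 2 11
mod    : -8 2
swap   : 2 -8
drop   : 2
dup    : 2 2
+      : 4
negate : -4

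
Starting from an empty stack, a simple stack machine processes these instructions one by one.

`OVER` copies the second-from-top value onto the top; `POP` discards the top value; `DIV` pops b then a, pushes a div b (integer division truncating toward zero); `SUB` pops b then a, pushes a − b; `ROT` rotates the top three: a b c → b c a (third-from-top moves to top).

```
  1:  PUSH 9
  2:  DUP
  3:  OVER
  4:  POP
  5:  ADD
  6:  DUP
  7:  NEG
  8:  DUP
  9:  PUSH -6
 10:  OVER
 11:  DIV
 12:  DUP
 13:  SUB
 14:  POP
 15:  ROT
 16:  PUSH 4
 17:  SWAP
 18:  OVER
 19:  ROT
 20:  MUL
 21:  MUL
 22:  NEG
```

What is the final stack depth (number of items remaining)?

PUSH 9  -> 9
DUP     -> 9 9
OVER    -> 9 9 9
POP     -> 9 9
ADD     -> 18
DUP     -> 18 18
NEG     -> 18 -18
DUP     -> 18 -18 -18
PUSH -6 -> 18 -18 -18 -6
OVER    -> 18 -18 -18 -6 -18
DIV     -> 18 -18 -18 0
DUP     -> 18 -18 -18 0 0
SUB     -> 18 -18 -18 0
POP     -> 18 -18 -18
ROT     -> -18 -18 18
PUSH 4  -> -18 -18 18 4
SWAP    -> -18 -18 4 18
OVER    -> -18 -18 4 18 4
ROT     -> -18 -18 18 4 4
MUL     -> -18 -18 18 16
MUL     -> -18 -18 288
NEG     -> -18 -18 -288

3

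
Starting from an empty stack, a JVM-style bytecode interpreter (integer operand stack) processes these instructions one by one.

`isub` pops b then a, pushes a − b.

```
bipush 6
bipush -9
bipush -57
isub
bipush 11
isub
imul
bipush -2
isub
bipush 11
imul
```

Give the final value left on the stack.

2464

bipush 6   → 6
bipush -9  → 6 -9
bipush -57 → 6 -9 -57
isub       → 6 48
bipush 11  → 6 48 11
isub       → 6 37
imul       → 222
bipush -2  → 222 -2
isub       → 224
bipush 11  → 224 11
imul       → 2464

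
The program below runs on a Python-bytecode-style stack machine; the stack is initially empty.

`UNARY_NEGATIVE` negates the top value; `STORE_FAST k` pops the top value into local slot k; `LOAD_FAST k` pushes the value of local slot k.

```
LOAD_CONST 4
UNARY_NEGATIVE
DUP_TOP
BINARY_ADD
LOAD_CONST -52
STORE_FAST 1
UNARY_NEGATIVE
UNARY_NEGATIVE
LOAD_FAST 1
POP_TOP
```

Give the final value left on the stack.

LOAD_CONST 4    4
UNARY_NEGATIVE  -4
DUP_TOP         -4 -4
BINARY_ADD      -8
LOAD_CONST -52  -8 -52
STORE_FAST 1    -8
UNARY_NEGATIVE  8
UNARY_NEGATIVE  -8
LOAD_FAST 1     -8 -52
POP_TOP         -8

-8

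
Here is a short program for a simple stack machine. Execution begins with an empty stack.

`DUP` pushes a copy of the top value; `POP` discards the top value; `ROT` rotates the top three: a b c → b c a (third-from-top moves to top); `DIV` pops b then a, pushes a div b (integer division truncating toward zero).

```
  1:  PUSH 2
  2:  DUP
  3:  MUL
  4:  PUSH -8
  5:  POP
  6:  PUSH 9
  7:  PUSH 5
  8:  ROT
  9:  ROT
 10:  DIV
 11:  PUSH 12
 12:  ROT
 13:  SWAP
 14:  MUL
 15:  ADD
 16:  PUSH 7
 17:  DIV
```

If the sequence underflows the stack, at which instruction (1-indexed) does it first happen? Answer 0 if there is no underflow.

PUSH 2  -> [2]
DUP     -> [2, 2]
MUL     -> [4]
PUSH -8 -> [4, -8]
POP     -> [4]
PUSH 9  -> [4, 9]
PUSH 5  -> [4, 9, 5]
ROT     -> [9, 5, 4]
ROT     -> [5, 4, 9]
DIV     -> [5, 0]
PUSH 12 -> [5, 0, 12]
ROT     -> [0, 12, 5]
SWAP    -> [0, 5, 12]
MUL     -> [0, 60]
ADD     -> [60]
PUSH 7  -> [60, 7]
DIV     -> [8]

0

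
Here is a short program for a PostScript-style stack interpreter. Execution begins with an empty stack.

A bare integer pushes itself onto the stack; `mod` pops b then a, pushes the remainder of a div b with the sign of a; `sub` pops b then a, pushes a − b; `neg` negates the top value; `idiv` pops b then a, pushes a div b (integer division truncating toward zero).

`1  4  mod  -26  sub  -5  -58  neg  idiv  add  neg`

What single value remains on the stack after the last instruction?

-27

1    -> [1]
4    -> [1, 4]
mod  -> [1]
-26  -> [1, -26]
sub  -> [27]
-5   -> [27, -5]
-58  -> [27, -5, -58]
neg  -> [27, -5, 58]
idiv -> [27, 0]
add  -> [27]
neg  -> [-27]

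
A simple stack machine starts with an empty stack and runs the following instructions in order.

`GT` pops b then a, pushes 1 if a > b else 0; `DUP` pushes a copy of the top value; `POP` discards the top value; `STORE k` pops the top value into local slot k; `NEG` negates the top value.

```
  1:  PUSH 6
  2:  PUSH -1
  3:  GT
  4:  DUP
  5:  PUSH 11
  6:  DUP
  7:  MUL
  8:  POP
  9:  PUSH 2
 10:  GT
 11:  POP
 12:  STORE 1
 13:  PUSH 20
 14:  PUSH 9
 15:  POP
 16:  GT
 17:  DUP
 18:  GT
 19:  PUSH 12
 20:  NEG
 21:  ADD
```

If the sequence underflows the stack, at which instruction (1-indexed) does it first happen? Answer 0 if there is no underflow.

PUSH 6  : 6
PUSH -1 : 6 -1
GT      : 1
DUP     : 1 1
PUSH 11 : 1 1 11
DUP     : 1 1 11 11
MUL     : 1 1 121
POP     : 1 1
PUSH 2  : 1 1 2
GT      : 1 0
POP     : 1
STORE 1 : (empty)
PUSH 20 : 20
PUSH 9  : 20 9
POP     : 20
GT  — needs 2 operands, stack has 1 → underflow

16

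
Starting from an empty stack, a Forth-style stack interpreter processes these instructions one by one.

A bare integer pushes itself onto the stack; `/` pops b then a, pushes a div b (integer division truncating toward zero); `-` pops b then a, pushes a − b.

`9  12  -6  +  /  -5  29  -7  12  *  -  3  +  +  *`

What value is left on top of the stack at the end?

111

9   9
12  9 12
-6  9 12 -6
+   9 6
/   1
-5  1 -5
29  1 -5 29
-7  1 -5 29 -7
12  1 -5 29 -7 12
*   1 -5 29 -84
-   1 -5 113
3   1 -5 113 3
+   1 -5 116
+   1 111
*   111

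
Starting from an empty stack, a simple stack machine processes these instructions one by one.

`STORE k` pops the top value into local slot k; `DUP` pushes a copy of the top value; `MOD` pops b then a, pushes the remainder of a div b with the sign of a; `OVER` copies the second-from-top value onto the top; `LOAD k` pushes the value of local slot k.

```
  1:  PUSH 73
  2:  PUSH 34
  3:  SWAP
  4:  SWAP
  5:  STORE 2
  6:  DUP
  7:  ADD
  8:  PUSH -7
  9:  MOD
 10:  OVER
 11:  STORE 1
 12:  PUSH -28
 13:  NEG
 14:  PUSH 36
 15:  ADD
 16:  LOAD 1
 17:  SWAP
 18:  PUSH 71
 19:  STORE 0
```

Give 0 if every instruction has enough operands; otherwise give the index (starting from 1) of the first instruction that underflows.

10

PUSH 73 → 73
PUSH 34 → 73 34
SWAP    → 34 73
SWAP    → 73 34
STORE 2 → 73
DUP     → 73 73
ADD     → 146
PUSH -7 → 146 -7
MOD     → 6
OVER  — needs 2 operands, stack has 1 → underflow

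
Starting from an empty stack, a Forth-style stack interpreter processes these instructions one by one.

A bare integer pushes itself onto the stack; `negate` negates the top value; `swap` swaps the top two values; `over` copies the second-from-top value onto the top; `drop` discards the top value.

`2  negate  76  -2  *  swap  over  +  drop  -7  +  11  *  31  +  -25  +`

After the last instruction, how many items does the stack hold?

1

2       2
negate  -2
76      -2 76
-2      -2 76 -2
*       -2 -152
swap    -152 -2
over    -152 -2 -152
+       -152 -154
drop    -152
-7      -152 -7
+       -159
11      -159 11
*       -1749
31      -1749 31
+       -1718
-25     -1718 -25
+       -1743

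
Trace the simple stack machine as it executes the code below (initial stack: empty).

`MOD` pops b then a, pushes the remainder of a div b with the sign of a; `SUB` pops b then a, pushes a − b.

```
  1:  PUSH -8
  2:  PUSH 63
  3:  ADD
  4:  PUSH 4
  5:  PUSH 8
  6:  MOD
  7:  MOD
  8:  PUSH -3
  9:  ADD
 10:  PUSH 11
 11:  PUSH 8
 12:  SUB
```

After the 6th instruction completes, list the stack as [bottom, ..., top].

[55, 4]

PUSH -8  [-8]
PUSH 63  [-8, 63]
ADD      [55]
PUSH 4   [55, 4]
PUSH 8   [55, 4, 8]
MOD      [55, 4]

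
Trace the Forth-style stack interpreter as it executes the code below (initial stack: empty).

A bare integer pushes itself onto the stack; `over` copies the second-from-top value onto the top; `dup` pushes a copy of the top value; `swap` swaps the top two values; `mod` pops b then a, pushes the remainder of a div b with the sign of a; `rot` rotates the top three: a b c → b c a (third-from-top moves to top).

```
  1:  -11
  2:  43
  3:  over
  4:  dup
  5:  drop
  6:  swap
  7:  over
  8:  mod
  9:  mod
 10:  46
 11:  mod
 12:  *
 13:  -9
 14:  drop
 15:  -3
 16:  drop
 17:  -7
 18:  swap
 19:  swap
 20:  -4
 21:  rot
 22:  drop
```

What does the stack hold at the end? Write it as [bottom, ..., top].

-11  : -11
43   : -11 43
over : -11 43 -11
dup  : -11 43 -11 -11
drop : -11 43 -11
swap : -11 -11 43
over : -11 -11 43 -11
mod  : -11 -11 10
mod  : -11 -1
46   : -11 -1 46
mod  : -11 -1
*    : 11
-9   : 11 -9
drop : 11
-3   : 11 -3
drop : 11
-7   : 11 -7
swap : -7 11
swap : 11 -7
-4   : 11 -7 -4
rot  : -7 -4 11
drop : -7 -4

[-7, -4]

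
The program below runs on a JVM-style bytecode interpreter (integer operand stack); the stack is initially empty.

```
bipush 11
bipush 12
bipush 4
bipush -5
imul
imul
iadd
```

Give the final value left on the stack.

-229

bipush 11  11
bipush 12  11 12
bipush 4   11 12 4
bipush -5  11 12 4 -5
imul       11 12 -20
imul       11 -240
iadd       -229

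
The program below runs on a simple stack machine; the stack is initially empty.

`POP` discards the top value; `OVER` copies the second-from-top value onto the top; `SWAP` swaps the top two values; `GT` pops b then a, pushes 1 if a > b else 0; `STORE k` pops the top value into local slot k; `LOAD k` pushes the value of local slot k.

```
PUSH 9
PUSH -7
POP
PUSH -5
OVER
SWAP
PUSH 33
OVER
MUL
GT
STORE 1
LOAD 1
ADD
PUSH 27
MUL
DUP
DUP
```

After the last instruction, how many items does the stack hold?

PUSH 9  : [9]
PUSH -7 : [9, -7]
POP     : [9]
PUSH -5 : [9, -5]
OVER    : [9, -5, 9]
SWAP    : [9, 9, -5]
PUSH 33 : [9, 9, -5, 33]
OVER    : [9, 9, -5, 33, -5]
MUL     : [9, 9, -5, -165]
GT      : [9, 9, 1]
STORE 1 : [9, 9]
LOAD 1  : [9, 9, 1]
ADD     : [9, 10]
PUSH 27 : [9, 10, 27]
MUL     : [9, 270]
DUP     : [9, 270, 270]
DUP     : [9, 270, 270, 270]

4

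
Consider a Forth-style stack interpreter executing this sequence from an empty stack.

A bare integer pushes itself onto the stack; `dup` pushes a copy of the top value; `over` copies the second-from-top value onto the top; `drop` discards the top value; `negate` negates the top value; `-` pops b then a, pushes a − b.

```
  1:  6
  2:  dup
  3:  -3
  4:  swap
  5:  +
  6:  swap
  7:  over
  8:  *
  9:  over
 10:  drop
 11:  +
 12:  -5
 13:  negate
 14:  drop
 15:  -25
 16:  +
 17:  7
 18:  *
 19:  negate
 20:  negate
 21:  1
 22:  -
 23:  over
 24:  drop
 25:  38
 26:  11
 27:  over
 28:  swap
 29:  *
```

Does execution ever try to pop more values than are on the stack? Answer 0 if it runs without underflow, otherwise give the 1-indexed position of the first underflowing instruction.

23

6       6
dup     6 6
-3      6 6 -3
swap    6 -3 6
+       6 3
swap    3 6
over    3 6 3
*       3 18
over    3 18 3
drop    3 18
+       21
-5      21 -5
negate  21 5
drop    21
-25     21 -25
+       -4
7       -4 7
*       -28
negate  28
negate  -28
1       -28 1
-       -29
over  — needs 2 operands, stack has 1 → underflow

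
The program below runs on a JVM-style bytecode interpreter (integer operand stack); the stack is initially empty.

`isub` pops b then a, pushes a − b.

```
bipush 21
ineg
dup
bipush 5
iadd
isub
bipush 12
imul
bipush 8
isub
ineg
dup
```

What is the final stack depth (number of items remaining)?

bipush 21 → 21
ineg      → -21
dup       → -21 -21
bipush 5  → -21 -21 5
iadd      → -21 -16
isub      → -5
bipush 12 → -5 12
imul      → -60
bipush 8  → -60 8
isub      → -68
ineg      → 68
dup       → 68 68

2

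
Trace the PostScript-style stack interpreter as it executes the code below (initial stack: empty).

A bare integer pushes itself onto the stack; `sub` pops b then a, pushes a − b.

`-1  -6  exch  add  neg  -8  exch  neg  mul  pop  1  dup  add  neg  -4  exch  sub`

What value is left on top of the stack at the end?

-2

-1   : -1
-6   : -1 -6
exch : -6 -1
add  : -7
neg  : 7
-8   : 7 -8
exch : -8 7
neg  : -8 -7
mul  : 56
pop  : (empty)
1    : 1
dup  : 1 1
add  : 2
neg  : -2
-4   : -2 -4
exch : -4 -2
sub  : -2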